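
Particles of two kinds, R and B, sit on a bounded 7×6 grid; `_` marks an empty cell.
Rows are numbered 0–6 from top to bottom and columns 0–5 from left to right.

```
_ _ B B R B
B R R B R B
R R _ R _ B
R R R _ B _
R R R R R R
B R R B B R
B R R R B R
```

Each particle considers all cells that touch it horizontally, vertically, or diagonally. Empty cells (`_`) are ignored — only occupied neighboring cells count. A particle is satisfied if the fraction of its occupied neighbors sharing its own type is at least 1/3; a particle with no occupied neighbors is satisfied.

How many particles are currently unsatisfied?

7

(0,2)B 2/4 ok
(0,3)B 2/5 ok
(0,4)R 1/5 unhappy
(0,5)B 1/3 ok
(1,0)B 0/3 unhappy
(1,1)R 3/5 ok
(1,2)R 3/6 ok
(1,3)B 2/6 ok
(1,4)R 2/7 unhappy
(1,5)B 2/4 ok
(2,0)R 4/5 ok
(2,1)R 6/7 ok
(2,3)R 3/5 ok
(2,5)B 2/3 ok
(3,0)R 5/5 ok
(3,1)R 7/7 ok
(3,2)R 6/6 ok
(3,4)B 1/5 unhappy
(4,0)R 4/5 ok
(4,1)R 7/8 ok
(4,2)R 6/7 ok
(4,3)R 4/7 ok
(4,4)R 3/6 ok
(4,5)R 2/4 ok
(5,0)B 1/5 unhappy
(5,1)R 6/8 ok
(5,2)R 7/8 ok
(5,3)B 2/8 unhappy
(5,4)B 2/8 unhappy
(5,5)R 3/5 ok
(6,0)B 1/3 ok
(6,1)R 3/5 ok
(6,2)R 4/5 ok
(6,3)R 2/5 ok
(6,4)B 2/5 ok
(6,5)R 1/3 ok
Unsatisfied: (0,4), (1,0), (1,4), (3,4), (5,0), (5,3), (5,4) — 7 in total.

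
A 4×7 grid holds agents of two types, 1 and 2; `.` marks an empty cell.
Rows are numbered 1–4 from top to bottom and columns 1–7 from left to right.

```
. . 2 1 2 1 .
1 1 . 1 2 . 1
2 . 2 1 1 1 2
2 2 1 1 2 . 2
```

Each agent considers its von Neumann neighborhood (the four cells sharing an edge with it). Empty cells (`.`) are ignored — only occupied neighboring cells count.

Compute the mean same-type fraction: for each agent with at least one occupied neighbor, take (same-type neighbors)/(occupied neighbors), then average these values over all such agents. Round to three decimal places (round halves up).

Row 1: (1,3)2 0/1 · (1,4)1 1/3 · (1,5)2 1/3 · (1,6)1 0/1
Row 2: (2,1)1 1/2 · (2,2)1 1/1 · (2,4)1 2/3 · (2,5)2 1/3 · (2,7)1 0/1
Row 3: (3,1)2 1/2 · (3,3)2 0/2 · (3,4)1 3/4 · (3,5)1 2/4 · (3,6)1 1/2 · (3,7)2 1/3
Row 4: (4,1)2 2/2 · (4,2)2 1/2 · (4,3)1 1/3 · (4,4)1 2/3 · (4,5)2 0/2 · (4,7)2 1/1
Sum over 21 agents: 0/1 + 1/3 + 1/3 + 0/1 + 1/2 + 1/1 + 2/3 + 1/3 + 0/1 + 1/2 + 0/2 + 3/4 + 2/4 + 1/2 + 1/3 + 2/2 + 1/2 + 1/3 + 2/3 + 0/2 + 1/1 = 37/4; mean = 37/4 ÷ 21 = 37/84 = 0.440476… → 0.440.

0.440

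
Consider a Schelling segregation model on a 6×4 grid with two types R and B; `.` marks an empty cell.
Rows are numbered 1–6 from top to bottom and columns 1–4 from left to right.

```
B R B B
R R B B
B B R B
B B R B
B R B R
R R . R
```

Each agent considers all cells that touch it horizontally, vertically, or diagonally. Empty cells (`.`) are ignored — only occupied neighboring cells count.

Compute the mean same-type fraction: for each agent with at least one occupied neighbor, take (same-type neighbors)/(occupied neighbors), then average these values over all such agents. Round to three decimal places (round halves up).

(1,1)B 0/3
(1,2)R 2/5
(1,3)B 3/5
(1,4)B 3/3
(2,1)R 2/5
(2,2)R 3/8
(2,3)B 5/8
(2,4)B 4/5
(3,1)B 3/5
(3,2)B 4/8
(3,3)R 2/8
(3,4)B 3/5
(4,1)B 4/5
(4,2)B 5/8
(4,3)R 3/8
(4,4)B 2/5
(5,1)B 2/5
(5,2)R 3/7
(5,3)B 2/7
(5,4)R 2/4
(6,1)R 2/3
(6,2)R 2/4
(6,4)R 1/2
Sum over 23 agents: 0/3 + 2/5 + 3/5 + 3/3 + 2/5 + 3/8 + 5/8 + 4/5 + 3/5 + 4/8 + 2/8 + 3/5 + 4/5 + 5/8 + 3/8 + 2/5 + 2/5 + 3/7 + 2/7 + 2/4 + 2/3 + 2/4 + 1/2 = 977/84; mean = 977/84 ÷ 23 = 977/1932 = 0.505693… → 0.506.

0.506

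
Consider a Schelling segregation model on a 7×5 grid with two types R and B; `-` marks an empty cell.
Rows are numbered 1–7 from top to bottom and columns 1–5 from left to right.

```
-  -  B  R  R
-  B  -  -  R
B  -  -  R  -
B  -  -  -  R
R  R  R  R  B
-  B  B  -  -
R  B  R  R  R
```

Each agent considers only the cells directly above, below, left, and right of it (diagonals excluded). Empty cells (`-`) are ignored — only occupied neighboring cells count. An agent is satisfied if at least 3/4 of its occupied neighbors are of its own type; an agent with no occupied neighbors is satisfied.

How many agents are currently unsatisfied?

14

Row 1: (1,3)B 0/1 ✗ · (1,4)R 1/2 ✗ · (1,5)R 2/2 ✓
Row 2: (2,2)B 0/0 ✓ · (2,5)R 1/1 ✓
Row 3: (3,1)B 1/1 ✓ · (3,4)R 0/0 ✓
Row 4: (4,1)B 1/2 ✗ · (4,5)R 0/1 ✗
Row 5: (5,1)R 1/2 ✗ · (5,2)R 2/3 ✗ · (5,3)R 2/3 ✗ · (5,4)R 1/2 ✗ · (5,5)B 0/2 ✗
Row 6: (6,2)B 2/3 ✗ · (6,3)B 1/3 ✗
Row 7: (7,1)R 0/1 ✗ · (7,2)B 1/3 ✗ · (7,3)R 1/3 ✗ · (7,4)R 2/2 ✓ · (7,5)R 1/1 ✓
Unsatisfied: (1,3), (1,4), (4,1), (4,5), (5,1), (5,2), (5,3), (5,4), (5,5), (6,2), (6,3), (7,1), (7,2), (7,3) — 14 in total.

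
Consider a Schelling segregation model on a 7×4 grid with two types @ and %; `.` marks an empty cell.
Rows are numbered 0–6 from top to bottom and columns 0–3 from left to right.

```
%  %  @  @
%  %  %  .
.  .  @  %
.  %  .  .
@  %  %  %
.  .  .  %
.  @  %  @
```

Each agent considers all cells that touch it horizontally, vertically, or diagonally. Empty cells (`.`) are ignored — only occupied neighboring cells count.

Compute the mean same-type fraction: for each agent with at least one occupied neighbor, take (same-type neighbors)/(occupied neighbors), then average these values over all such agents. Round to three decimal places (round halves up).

(0,0)% 3/3
(0,1)% 4/5
(0,2)@ 1/4
(0,3)@ 1/2
(1,0)% 3/3
(1,1)% 4/6
(1,2)% 3/6
(2,2)@ 0/4
(2,3)% 1/2
(3,1)% 2/4
(4,0)@ 0/2
(4,1)% 2/3
(4,2)% 4/4
(4,3)% 2/2
(5,3)% 3/4
(6,1)@ 0/1
(6,2)% 1/3
(6,3)@ 0/2
Sum over 18 agents: 3/3 + 4/5 + 1/4 + 1/2 + 3/3 + 4/6 + 3/6 + 0/4 + 1/2 + 2/4 + 0/2 + 2/3 + 4/4 + 2/2 + 3/4 + 0/1 + 1/3 + 0/2 = 142/15; mean = 142/15 ÷ 18 = 71/135 = 0.525925… → 0.526.

0.526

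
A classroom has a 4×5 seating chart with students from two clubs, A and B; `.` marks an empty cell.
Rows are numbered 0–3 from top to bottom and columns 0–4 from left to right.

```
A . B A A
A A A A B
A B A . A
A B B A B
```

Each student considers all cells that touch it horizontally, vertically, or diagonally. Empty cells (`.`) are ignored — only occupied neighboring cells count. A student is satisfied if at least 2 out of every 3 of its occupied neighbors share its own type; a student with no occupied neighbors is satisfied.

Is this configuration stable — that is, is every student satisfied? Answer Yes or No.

(0,0)A 2/2 satisfied
(0,2)B 0/4 not
(0,3)A 3/5 not
(0,4)A 2/3 satisfied
(1,0)A 3/4 satisfied
(1,1)A 5/7 satisfied
(1,2)A 4/6 satisfied
(1,3)A 5/7 satisfied
(1,4)B 0/4 not
(2,0)A 3/5 not
(2,1)B 2/8 not
(2,2)A 4/7 not
(2,4)A 2/4 not
(3,0)A 1/3 not
(3,1)B 2/5 not
(3,2)B 2/4 not
(3,3)A 2/4 not
(3,4)B 0/2 not
For instance (0,2) has only 0/4 same-type neighbors, below 2/3.

No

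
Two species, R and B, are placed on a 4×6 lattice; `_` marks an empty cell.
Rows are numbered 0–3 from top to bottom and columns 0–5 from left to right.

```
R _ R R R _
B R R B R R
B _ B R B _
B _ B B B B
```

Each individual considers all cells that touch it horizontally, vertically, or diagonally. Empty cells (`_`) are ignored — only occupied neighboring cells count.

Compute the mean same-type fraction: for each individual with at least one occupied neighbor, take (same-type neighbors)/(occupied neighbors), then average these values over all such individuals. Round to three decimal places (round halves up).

Row 0: (0,0)R 1/2 · (0,2)R 3/4 · (0,3)R 4/5 · (0,4)R 3/4
Row 1: (1,0)B 1/3 · (1,1)R 3/6 · (1,2)R 4/6 · (1,3)B 2/8 · (1,4)R 4/6 · (1,5)R 2/3
Row 2: (2,0)B 2/3 · (2,2)B 3/6 · (2,3)R 2/8 · (2,4)B 4/7
Row 3: (3,0)B 1/1 · (3,2)B 2/3 · (3,3)B 4/5 · (3,4)B 3/4 · (3,5)B 2/2
Sum over 19 individuals: 1/2 + 3/4 + 4/5 + 3/4 + 1/3 + 3/6 + 4/6 + 2/8 + 4/6 + 2/3 + 2/3 + 3/6 + 2/8 + 4/7 + 1/1 + 2/3 + 4/5 + 3/4 + 2/2 = 5077/420; mean = 5077/420 ÷ 19 = 5077/7980 = 0.636215… → 0.636.

0.636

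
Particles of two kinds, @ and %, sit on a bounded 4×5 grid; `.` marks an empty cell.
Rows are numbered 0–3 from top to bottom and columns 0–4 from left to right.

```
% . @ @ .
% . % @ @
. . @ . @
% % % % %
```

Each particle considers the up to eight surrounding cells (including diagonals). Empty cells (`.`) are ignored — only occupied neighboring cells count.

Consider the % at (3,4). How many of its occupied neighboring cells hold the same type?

1

Occupied neighbors of (3,4): (2,4)=@, (3,3)=%.
Same type (%): 1 of 2.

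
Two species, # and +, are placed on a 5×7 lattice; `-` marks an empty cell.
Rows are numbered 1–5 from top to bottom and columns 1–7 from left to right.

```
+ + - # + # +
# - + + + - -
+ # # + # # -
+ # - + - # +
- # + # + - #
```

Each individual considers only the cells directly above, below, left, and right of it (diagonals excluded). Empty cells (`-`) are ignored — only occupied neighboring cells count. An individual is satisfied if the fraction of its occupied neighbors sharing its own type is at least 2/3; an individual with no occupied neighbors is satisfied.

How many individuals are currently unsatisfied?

(1,1)+ 1/2 not
(1,2)+ 1/1 satisfied
(1,4)# 0/2 not
(1,5)+ 1/3 not
(1,6)# 0/2 not
(1,7)+ 0/1 not
(2,1)# 0/2 not
(2,3)+ 1/2 not
(2,4)+ 3/4 satisfied
(2,5)+ 2/3 satisfied
(3,1)+ 1/3 not
(3,2)# 2/3 satisfied
(3,3)# 1/3 not
(3,4)+ 2/4 not
(3,5)# 1/3 not
(3,6)# 2/2 satisfied
(4,1)+ 1/2 not
(4,2)# 2/3 satisfied
(4,4)+ 1/2 not
(4,6)# 1/2 not
(4,7)+ 0/2 not
(5,2)# 1/2 not
(5,3)+ 0/2 not
(5,4)# 0/3 not
(5,5)+ 0/1 not
(5,7)# 0/1 not
Unsatisfied: (1,1), (1,4), (1,5), (1,6), (1,7), (2,1), (2,3), (3,1), (3,3), (3,4), (3,5), (4,1), (4,4), (4,6), (4,7), (5,2), (5,3), (5,4), (5,5), (5,7) — 20 in total.

20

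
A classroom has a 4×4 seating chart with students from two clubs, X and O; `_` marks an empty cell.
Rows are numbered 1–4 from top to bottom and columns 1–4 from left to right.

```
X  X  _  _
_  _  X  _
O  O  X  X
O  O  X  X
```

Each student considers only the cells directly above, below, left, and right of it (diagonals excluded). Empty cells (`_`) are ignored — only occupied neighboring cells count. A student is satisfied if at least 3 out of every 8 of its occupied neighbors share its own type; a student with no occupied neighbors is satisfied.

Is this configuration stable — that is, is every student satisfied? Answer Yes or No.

Yes

(1,1)X 1/1 ok
(1,2)X 1/1 ok
(2,3)X 1/1 ok
(3,1)O 2/2 ok
(3,2)O 2/3 ok
(3,3)X 3/4 ok
(3,4)X 2/2 ok
(4,1)O 2/2 ok
(4,2)O 2/3 ok
(4,3)X 2/3 ok
(4,4)X 2/2 ok
All meet the threshold, so the configuration is stable.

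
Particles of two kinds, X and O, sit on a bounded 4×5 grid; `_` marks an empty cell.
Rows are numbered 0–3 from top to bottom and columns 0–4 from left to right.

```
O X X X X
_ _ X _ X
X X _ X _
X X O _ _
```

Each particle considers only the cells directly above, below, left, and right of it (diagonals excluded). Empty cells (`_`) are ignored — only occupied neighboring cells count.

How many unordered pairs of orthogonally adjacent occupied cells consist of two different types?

Scan each occupied cell's neighbors to the right and below so each pair is counted once.
Row 0: O(0,0)–X(0,1)≠ X(0,1)–X(0,2)= X(0,2)–X(0,3)= X(0,2)–X(1,2)= X(0,3)–X(0,4)= X(0,4)–X(1,4)=  → 1/6 unlike.
Row 2: X(2,0)–X(2,1)= X(2,0)–X(3,0)= X(2,1)–X(3,1)=  → 0/3 unlike.
Row 3: X(3,0)–X(3,1)= X(3,1)–O(3,2)≠  → 1/2 unlike.
Total adjacent occupied pairs: 11; unlike-type pairs: 2.

2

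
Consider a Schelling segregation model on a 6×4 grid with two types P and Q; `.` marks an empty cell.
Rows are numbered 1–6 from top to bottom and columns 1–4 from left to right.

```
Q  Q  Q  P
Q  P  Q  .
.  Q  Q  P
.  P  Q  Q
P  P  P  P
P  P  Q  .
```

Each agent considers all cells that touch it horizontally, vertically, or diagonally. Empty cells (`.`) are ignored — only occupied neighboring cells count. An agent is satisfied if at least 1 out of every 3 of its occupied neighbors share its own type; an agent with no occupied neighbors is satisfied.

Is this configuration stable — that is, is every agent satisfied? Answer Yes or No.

Row 1: (1,1)Q 2/3 ok · (1,2)Q 4/5 ok · (1,3)Q 2/4 ok · (1,4)P 0/2 unhappy
Row 2: (2,1)Q 3/4 ok · (2,2)P 0/7 unhappy · (2,3)Q 4/7 ok
Row 3: (3,2)Q 4/6 ok · (3,3)Q 4/7 ok · (3,4)P 0/4 unhappy
Row 4: (4,2)P 3/6 ok · (4,3)Q 3/8 ok · (4,4)Q 2/5 ok
Row 5: (5,1)P 4/4 ok · (5,2)P 5/7 ok · (5,3)P 4/7 ok · (5,4)P 1/4 unhappy
Row 6: (6,1)P 3/3 ok · (6,2)P 4/5 ok · (6,3)Q 0/4 unhappy
For instance (1,4) has only 0/2 same-type neighbors, below 1/3.

No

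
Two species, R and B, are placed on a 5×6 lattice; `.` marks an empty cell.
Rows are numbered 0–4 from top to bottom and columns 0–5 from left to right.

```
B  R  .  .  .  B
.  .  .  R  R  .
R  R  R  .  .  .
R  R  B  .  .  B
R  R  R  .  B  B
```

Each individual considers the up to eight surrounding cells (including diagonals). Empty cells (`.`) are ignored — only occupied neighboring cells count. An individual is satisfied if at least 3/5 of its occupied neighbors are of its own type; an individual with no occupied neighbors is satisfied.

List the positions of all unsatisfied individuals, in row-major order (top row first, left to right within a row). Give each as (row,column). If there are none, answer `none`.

(0,0), (0,1), (0,5), (1,4), (3,2)

Row 0: (0,0)B 0/1 ✗ · (0,1)R 0/1 ✗ · (0,5)B 0/1 ✗
Row 1: (1,3)R 2/2 ✓ · (1,4)R 1/2 ✗
Row 2: (2,0)R 3/3 ✓ · (2,1)R 4/5 ✓ · (2,2)R 3/4 ✓
Row 3: (3,0)R 5/5 ✓ · (3,1)R 7/8 ✓ · (3,2)B 0/5 ✗ · (3,5)B 2/2 ✓
Row 4: (4,0)R 3/3 ✓ · (4,1)R 4/5 ✓ · (4,2)R 2/3 ✓ · (4,4)B 2/2 ✓ · (4,5)B 2/2 ✓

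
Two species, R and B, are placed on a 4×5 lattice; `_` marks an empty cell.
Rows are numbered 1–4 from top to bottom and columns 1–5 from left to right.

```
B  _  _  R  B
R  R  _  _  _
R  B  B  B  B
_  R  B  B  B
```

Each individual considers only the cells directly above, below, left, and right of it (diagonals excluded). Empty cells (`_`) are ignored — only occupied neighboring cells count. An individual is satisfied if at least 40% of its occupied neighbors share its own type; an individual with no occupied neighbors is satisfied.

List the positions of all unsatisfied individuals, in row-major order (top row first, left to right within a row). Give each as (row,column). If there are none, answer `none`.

Row 1: (1,1)B 0/1 ✗ · (1,4)R 0/1 ✗ · (1,5)B 0/1 ✗
Row 2: (2,1)R 2/3 ✓ · (2,2)R 1/2 ✓
Row 3: (3,1)R 1/2 ✓ · (3,2)B 1/4 ✗ · (3,3)B 3/3 ✓ · (3,4)B 3/3 ✓ · (3,5)B 2/2 ✓
Row 4: (4,2)R 0/2 ✗ · (4,3)B 2/3 ✓ · (4,4)B 3/3 ✓ · (4,5)B 2/2 ✓

(1,1), (1,4), (1,5), (3,2), (4,2)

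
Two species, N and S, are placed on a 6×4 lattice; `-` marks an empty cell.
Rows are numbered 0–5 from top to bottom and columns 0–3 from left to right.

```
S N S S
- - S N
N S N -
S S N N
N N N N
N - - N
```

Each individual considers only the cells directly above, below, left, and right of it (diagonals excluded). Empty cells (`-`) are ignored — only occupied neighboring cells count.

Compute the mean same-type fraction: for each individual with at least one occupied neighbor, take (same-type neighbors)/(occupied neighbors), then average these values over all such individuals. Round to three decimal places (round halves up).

0.531

Row 0: (0,0)S 0/1 · (0,1)N 0/2 · (0,2)S 2/3 · (0,3)S 1/2
Row 1: (1,2)S 1/3 · (1,3)N 0/2
Row 2: (2,0)N 0/2 · (2,1)S 1/3 · (2,2)N 1/3
Row 3: (3,0)S 1/3 · (3,1)S 2/4 · (3,2)N 3/4 · (3,3)N 2/2
Row 4: (4,0)N 2/3 · (4,1)N 2/3 · (4,2)N 3/3 · (4,3)N 3/3
Row 5: (5,0)N 1/1 · (5,3)N 1/1
Sum over 19 individuals: 0/1 + 0/2 + 2/3 + 1/2 + 1/3 + 0/2 + 0/2 + 1/3 + 1/3 + 1/3 + 2/4 + 3/4 + 2/2 + 2/3 + 2/3 + 3/3 + 3/3 + 1/1 + 1/1 = 121/12; mean = 121/12 ÷ 19 = 121/228 = 0.530701… → 0.531.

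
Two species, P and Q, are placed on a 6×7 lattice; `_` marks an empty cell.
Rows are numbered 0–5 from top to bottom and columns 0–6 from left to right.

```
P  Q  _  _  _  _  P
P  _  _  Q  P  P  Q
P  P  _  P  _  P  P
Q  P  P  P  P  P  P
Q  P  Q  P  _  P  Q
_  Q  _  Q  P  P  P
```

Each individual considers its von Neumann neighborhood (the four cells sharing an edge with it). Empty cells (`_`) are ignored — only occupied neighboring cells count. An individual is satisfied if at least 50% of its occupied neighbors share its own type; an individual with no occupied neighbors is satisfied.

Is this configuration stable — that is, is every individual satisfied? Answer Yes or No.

No

Row 0: (0,0)P 1/2 satisfied · (0,1)Q 0/1 not · (0,6)P 0/1 not
Row 1: (1,0)P 2/2 satisfied · (1,3)Q 0/2 not · (1,4)P 1/2 satisfied · (1,5)P 2/3 satisfied · (1,6)Q 0/3 not
Row 2: (2,0)P 2/3 satisfied · (2,1)P 2/2 satisfied · (2,3)P 1/2 satisfied · (2,5)P 3/3 satisfied · (2,6)P 2/3 satisfied
Row 3: (3,0)Q 1/3 not · (3,1)P 3/4 satisfied · (3,2)P 2/3 satisfied · (3,3)P 4/4 satisfied · (3,4)P 2/2 satisfied · (3,5)P 4/4 satisfied · (3,6)P 2/3 satisfied
Row 4: (4,0)Q 1/2 satisfied · (4,1)P 1/4 not · (4,2)Q 0/3 not · (4,3)P 1/3 not · (4,5)P 2/3 satisfied · (4,6)Q 0/3 not
Row 5: (5,1)Q 0/1 not · (5,3)Q 0/2 not · (5,4)P 1/2 satisfied · (5,5)P 3/3 satisfied · (5,6)P 1/2 satisfied
For instance (0,1) has only 0/1 same-type neighbors, below 1/2.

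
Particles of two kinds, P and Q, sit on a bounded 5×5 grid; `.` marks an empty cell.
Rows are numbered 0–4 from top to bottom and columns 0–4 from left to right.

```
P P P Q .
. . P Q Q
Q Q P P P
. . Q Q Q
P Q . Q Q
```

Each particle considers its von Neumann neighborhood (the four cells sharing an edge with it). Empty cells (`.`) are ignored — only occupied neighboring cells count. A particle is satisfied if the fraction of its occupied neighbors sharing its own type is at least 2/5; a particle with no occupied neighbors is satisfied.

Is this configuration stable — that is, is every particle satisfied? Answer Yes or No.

No

Row 0: (0,0)P 1/1 ok · (0,1)P 2/2 ok · (0,2)P 2/3 ok · (0,3)Q 1/2 ok
Row 1: (1,2)P 2/3 ok · (1,3)Q 2/4 ok · (1,4)Q 1/2 ok
Row 2: (2,0)Q 1/1 ok · (2,1)Q 1/2 ok · (2,2)P 2/4 ok · (2,3)P 2/4 ok · (2,4)P 1/3 unhappy
Row 3: (3,2)Q 1/2 ok · (3,3)Q 3/4 ok · (3,4)Q 2/3 ok
Row 4: (4,0)P 0/1 unhappy · (4,1)Q 0/1 unhappy · (4,3)Q 2/2 ok · (4,4)Q 2/2 ok
For instance (2,4) has only 1/3 same-type neighbors, below 2/5.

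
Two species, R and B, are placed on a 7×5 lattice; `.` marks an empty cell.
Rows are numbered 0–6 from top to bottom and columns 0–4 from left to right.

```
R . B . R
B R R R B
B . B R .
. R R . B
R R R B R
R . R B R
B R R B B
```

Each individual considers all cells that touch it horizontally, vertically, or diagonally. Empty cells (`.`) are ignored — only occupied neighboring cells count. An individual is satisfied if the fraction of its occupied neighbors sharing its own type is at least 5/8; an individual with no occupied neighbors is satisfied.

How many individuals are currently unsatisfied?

20

Row 0: (0,0)R 1/2 ✗ · (0,2)B 0/3 ✗ · (0,4)R 1/2 ✗
Row 1: (1,0)B 1/3 ✗ · (1,1)R 2/6 ✗ · (1,2)R 3/5 ✗ · (1,3)R 3/6 ✗ · (1,4)B 0/3 ✗
Row 2: (2,0)B 1/3 ✗ · (2,2)B 0/6 ✗ · (2,3)R 3/6 ✗
Row 3: (3,1)R 4/6 ✓ · (3,2)R 4/6 ✓ · (3,4)B 1/3 ✗
Row 4: (4,0)R 3/3 ✓ · (4,1)R 6/6 ✓ · (4,2)R 4/6 ✓ · (4,3)B 2/7 ✗ · (4,4)R 1/4 ✗
Row 5: (5,0)R 3/4 ✓ · (5,2)R 4/7 ✗ · (5,3)B 3/8 ✗ · (5,4)R 1/5 ✗
Row 6: (6,0)B 0/2 ✗ · (6,1)R 3/4 ✓ · (6,2)R 2/4 ✗ · (6,3)B 2/5 ✗ · (6,4)B 2/3 ✓
Unsatisfied: (0,0), (0,2), (0,4), (1,0), (1,1), (1,2), (1,3), (1,4), (2,0), (2,2), (2,3), (3,4), (4,3), (4,4), (5,2), (5,3), (5,4), (6,0), (6,2), (6,3) — 20 in total.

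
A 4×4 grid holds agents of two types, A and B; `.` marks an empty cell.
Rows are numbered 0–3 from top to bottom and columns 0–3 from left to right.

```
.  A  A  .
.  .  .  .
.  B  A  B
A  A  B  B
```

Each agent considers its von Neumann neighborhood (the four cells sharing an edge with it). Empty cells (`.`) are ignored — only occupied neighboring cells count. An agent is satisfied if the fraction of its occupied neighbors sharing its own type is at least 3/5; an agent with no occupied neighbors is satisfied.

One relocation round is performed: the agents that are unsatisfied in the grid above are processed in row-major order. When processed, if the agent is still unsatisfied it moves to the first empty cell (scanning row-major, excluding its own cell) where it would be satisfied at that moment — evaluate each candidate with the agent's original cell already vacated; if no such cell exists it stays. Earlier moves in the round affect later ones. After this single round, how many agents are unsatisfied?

Initially unsatisfied (in order): (2,1), (2,2), (2,3), (3,1), (3,2).
  (2,1) → (1,0).
  (2,2) → (0,3).
  (2,3): now satisfied by earlier moves; stays.
  (3,1) → (1,2).
  (3,2): now satisfied by earlier moves; stays.
Resulting grid:
. A A A
B . A .
. . . B
A . B B
All satisfied now.

0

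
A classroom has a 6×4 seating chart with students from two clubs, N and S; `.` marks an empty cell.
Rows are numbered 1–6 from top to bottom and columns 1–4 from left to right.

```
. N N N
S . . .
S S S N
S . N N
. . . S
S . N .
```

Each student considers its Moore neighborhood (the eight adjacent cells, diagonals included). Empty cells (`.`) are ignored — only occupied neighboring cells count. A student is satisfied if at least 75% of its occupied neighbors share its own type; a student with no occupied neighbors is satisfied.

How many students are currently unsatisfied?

8

Row 1: (1,2)N 1/2 ✗ · (1,3)N 2/2 ✓ · (1,4)N 1/1 ✓
Row 2: (2,1)S 2/3 ✗
Row 3: (3,1)S 3/3 ✓ · (3,2)S 4/5 ✓ · (3,3)S 1/4 ✗ · (3,4)N 2/3 ✗
Row 4: (4,1)S 2/2 ✓ · (4,3)N 2/5 ✗ · (4,4)N 2/4 ✗
Row 5: (5,4)S 0/3 ✗
Row 6: (6,1)S 0/0 ✓ · (6,3)N 0/1 ✗
Unsatisfied: (1,2), (2,1), (3,3), (3,4), (4,3), (4,4), (5,4), (6,3) — 8 in total.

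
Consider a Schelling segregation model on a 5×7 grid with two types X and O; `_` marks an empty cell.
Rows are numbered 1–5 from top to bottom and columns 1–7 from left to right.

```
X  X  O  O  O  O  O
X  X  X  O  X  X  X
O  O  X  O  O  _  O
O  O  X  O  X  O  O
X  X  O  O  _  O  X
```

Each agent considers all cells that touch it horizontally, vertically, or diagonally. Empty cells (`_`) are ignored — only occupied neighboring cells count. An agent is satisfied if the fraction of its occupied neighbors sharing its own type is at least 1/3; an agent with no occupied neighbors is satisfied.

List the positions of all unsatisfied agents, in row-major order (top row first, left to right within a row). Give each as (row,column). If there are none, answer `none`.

(2,5), (2,6), (2,7), (4,3), (4,5), (5,7)

(1,1)X 3/3 ✓
(1,2)X 4/5 ✓
(1,3)O 2/5 ✓
(1,4)O 3/5 ✓
(1,5)O 3/5 ✓
(1,6)O 2/5 ✓
(1,7)O 1/3 ✓
(2,1)X 3/5 ✓
(2,2)X 5/8 ✓
(2,3)X 3/8 ✓
(2,4)O 5/8 ✓
(2,5)X 1/7 ✗
(2,6)X 2/7 ✗
(2,7)X 1/4 ✗
(3,1)O 3/5 ✓
(3,2)O 3/8 ✓
(3,3)X 3/8 ✓
(3,4)O 3/8 ✓
(3,5)O 4/7 ✓
(3,7)O 2/4 ✓
(4,1)O 3/5 ✓
(4,2)O 4/8 ✓
(4,3)X 2/8 ✗
(4,4)O 4/7 ✓
(4,5)X 0/6 ✗
(4,6)O 4/6 ✓
(4,7)O 3/4 ✓
(5,1)X 1/3 ✓
(5,2)X 2/5 ✓
(5,3)O 3/5 ✓
(5,4)O 2/4 ✓
(5,6)O 2/4 ✓
(5,7)X 0/3 ✗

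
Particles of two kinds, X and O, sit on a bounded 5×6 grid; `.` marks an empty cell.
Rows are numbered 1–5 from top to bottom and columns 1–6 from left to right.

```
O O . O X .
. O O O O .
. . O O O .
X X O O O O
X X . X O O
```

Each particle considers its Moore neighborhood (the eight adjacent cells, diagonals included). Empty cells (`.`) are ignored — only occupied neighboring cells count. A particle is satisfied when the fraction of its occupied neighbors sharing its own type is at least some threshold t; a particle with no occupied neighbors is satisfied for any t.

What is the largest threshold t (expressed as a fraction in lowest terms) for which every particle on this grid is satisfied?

0/1

(1,1)O 2/2
(1,2)O 3/3
(1,4)O 3/4
(1,5)X 0/3
(2,2)O 4/4
(2,3)O 6/6
(2,4)O 6/7
(2,5)O 4/5
(3,3)O 6/7
(3,4)O 8/8
(3,5)O 6/6
(4,1)X 3/3
(4,2)X 3/5
(4,3)O 3/6
(4,4)O 6/7
(4,5)O 6/7
(4,6)O 4/4
(5,1)X 3/3
(5,2)X 3/4
(5,4)X 0/4
(5,5)O 4/5
(5,6)O 3/3
The smallest same-type fraction is 0/3 at (1,5), which reduces to 0/1. Any threshold above that leaves this particle unsatisfied.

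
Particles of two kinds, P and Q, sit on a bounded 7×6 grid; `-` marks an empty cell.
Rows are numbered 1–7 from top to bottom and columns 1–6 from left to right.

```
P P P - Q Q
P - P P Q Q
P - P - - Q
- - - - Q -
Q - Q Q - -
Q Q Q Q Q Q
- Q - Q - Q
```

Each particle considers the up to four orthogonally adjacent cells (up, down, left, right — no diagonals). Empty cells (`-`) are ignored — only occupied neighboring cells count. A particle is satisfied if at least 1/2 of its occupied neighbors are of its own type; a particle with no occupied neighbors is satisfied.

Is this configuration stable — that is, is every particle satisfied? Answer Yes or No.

(1,1)P 2/2 satisfied
(1,2)P 2/2 satisfied
(1,3)P 2/2 satisfied
(1,5)Q 2/2 satisfied
(1,6)Q 2/2 satisfied
(2,1)P 2/2 satisfied
(2,3)P 3/3 satisfied
(2,4)P 1/2 satisfied
(2,5)Q 2/3 satisfied
(2,6)Q 3/3 satisfied
(3,1)P 1/1 satisfied
(3,3)P 1/1 satisfied
(3,6)Q 1/1 satisfied
(4,5)Q 0/0 satisfied
(5,1)Q 1/1 satisfied
(5,3)Q 2/2 satisfied
(5,4)Q 2/2 satisfied
(6,1)Q 2/2 satisfied
(6,2)Q 3/3 satisfied
(6,3)Q 3/3 satisfied
(6,4)Q 4/4 satisfied
(6,5)Q 2/2 satisfied
(6,6)Q 2/2 satisfied
(7,2)Q 1/1 satisfied
(7,4)Q 1/1 satisfied
(7,6)Q 1/1 satisfied
All meet the threshold, so the configuration is stable.

Yes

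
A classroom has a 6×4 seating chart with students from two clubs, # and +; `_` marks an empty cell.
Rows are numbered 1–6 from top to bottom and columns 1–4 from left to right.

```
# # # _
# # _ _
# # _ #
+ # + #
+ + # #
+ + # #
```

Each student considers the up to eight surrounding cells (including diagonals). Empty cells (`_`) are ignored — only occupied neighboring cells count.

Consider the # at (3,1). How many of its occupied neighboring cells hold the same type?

Occupied neighbors of (3,1): (2,1)=#, (2,2)=#, (3,2)=#, (4,1)=+, (4,2)=#.
Same type (#): 4 of 5.

4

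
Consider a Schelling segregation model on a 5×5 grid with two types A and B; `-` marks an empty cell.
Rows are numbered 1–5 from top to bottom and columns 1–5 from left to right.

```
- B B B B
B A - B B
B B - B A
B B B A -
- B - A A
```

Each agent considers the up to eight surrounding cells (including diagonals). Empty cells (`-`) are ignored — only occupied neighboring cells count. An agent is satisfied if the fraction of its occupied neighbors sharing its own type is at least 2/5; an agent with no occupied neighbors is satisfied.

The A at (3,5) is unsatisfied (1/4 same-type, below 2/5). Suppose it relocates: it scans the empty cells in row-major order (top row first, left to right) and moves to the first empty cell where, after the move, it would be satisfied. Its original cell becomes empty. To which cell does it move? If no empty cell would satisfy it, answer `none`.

(4,5)

Vacating (3,5). Empty cells in order:
  (1,1): 1/3 same-type → still unsatisfied.
  (2,3): 1/7 same-type → still unsatisfied.
  (3,3): 2/7 same-type → still unsatisfied.
  (4,5): 3/4 same-type → satisfied — stop here.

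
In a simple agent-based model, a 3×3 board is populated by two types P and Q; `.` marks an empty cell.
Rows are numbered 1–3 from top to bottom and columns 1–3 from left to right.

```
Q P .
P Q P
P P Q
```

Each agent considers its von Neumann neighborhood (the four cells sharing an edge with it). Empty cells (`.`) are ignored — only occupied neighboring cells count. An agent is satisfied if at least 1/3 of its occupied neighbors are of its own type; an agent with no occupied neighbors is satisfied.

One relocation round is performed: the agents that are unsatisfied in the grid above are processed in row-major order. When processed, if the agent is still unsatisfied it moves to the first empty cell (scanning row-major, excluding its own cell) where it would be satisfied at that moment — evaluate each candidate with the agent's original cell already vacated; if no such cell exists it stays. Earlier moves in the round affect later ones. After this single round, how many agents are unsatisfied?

Initially unsatisfied (in order): (1,1), (1,2), (2,2), (2,3), (3,3).
  (1,1): no empty cell satisfies it; stays.
  (1,2) → (1,3).
  (2,2) → (1,2).
  (2,3): now satisfied by earlier moves; stays.
  (3,3): no empty cell satisfies it; stays.
Resulting grid:
Q Q P
P . P
P P Q
Unsatisfied now: (3,3).

1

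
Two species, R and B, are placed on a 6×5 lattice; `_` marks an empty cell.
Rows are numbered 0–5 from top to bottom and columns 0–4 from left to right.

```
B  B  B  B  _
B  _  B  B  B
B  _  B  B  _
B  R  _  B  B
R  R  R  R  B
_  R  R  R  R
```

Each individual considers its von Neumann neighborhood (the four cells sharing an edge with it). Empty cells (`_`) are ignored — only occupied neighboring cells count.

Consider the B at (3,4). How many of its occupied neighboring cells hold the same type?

Occupied neighbors of (3,4): (4,4)=B, (3,3)=B.
Same type (B): 2 of 2.

2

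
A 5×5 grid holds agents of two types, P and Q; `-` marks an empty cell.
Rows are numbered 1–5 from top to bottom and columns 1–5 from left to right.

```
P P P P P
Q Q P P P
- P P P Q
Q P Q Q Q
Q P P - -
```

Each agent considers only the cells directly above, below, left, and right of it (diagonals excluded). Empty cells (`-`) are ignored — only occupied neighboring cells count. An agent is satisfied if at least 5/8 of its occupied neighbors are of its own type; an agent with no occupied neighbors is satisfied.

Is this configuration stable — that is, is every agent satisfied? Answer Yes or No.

Row 1: (1,1)P 1/2 ✗ · (1,2)P 2/3 ✓ · (1,3)P 3/3 ✓ · (1,4)P 3/3 ✓ · (1,5)P 2/2 ✓
Row 2: (2,1)Q 1/2 ✗ · (2,2)Q 1/4 ✗ · (2,3)P 3/4 ✓ · (2,4)P 4/4 ✓ · (2,5)P 2/3 ✓
Row 3: (3,2)P 2/3 ✓ · (3,3)P 3/4 ✓ · (3,4)P 2/4 ✗ · (3,5)Q 1/3 ✗
Row 4: (4,1)Q 1/2 ✗ · (4,2)P 2/4 ✗ · (4,3)Q 1/4 ✗ · (4,4)Q 2/3 ✓ · (4,5)Q 2/2 ✓
Row 5: (5,1)Q 1/2 ✗ · (5,2)P 2/3 ✓ · (5,3)P 1/2 ✗
For instance (1,1) has only 1/2 same-type neighbors, below 5/8.

No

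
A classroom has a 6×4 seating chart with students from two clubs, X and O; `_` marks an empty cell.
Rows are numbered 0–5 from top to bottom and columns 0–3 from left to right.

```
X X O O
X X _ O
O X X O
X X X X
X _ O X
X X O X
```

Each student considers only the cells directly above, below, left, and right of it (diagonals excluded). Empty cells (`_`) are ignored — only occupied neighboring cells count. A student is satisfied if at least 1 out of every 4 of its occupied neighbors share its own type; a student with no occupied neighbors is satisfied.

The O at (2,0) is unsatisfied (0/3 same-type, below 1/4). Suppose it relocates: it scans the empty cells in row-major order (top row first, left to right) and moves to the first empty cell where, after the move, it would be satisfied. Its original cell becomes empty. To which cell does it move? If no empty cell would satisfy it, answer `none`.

(1,2)

Vacating (2,0). Empty cells in order:
  (1,2): 2/4 same-type → satisfied — stop here.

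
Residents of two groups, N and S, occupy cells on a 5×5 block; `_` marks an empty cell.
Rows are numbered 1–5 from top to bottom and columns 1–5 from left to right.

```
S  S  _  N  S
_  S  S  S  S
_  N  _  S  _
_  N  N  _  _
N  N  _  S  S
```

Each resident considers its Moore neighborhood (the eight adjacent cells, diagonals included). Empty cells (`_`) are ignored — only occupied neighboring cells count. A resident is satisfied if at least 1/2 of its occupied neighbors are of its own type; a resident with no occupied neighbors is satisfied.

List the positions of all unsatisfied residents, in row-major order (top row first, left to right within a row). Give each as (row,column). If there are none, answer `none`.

(1,4)

Row 1: (1,1)S 2/2 ✓ · (1,2)S 3/3 ✓ · (1,4)N 0/4 ✗ · (1,5)S 2/3 ✓
Row 2: (2,2)S 3/4 ✓ · (2,3)S 4/6 ✓ · (2,4)S 4/5 ✓ · (2,5)S 3/4 ✓
Row 3: (3,2)N 2/4 ✓ · (3,4)S 3/4 ✓
Row 4: (4,2)N 4/4 ✓ · (4,3)N 3/5 ✓
Row 5: (5,1)N 2/2 ✓ · (5,2)N 3/3 ✓ · (5,4)S 1/2 ✓ · (5,5)S 1/1 ✓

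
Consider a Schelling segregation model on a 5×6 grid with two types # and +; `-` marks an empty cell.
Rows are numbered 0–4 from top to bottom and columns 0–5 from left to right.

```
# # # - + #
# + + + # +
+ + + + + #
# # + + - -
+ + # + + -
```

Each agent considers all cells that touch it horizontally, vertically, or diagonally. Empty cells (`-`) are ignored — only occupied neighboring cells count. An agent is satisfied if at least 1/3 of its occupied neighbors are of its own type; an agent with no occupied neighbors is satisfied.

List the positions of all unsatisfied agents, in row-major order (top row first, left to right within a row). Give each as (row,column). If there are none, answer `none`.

(0,2), (1,4), (3,0), (3,1), (4,2)

Row 0: (0,0)# 2/3 satisfied · (0,1)# 3/5 satisfied · (0,2)# 1/4 not · (0,4)+ 2/4 satisfied · (0,5)# 1/3 satisfied
Row 1: (1,0)# 2/5 satisfied · (1,1)+ 4/8 satisfied · (1,2)+ 5/7 satisfied · (1,3)+ 5/7 satisfied · (1,4)# 2/7 not · (1,5)+ 2/5 satisfied
Row 2: (2,0)+ 2/5 satisfied · (2,1)+ 5/8 satisfied · (2,2)+ 7/8 satisfied · (2,3)+ 6/7 satisfied · (2,4)+ 4/6 satisfied · (2,5)# 1/3 satisfied
Row 3: (3,0)# 1/5 not · (3,1)# 2/8 not · (3,2)+ 6/8 satisfied · (3,3)+ 6/7 satisfied
Row 4: (4,0)+ 1/3 satisfied · (4,1)+ 2/5 satisfied · (4,2)# 1/5 not · (4,3)+ 3/4 satisfied · (4,4)+ 2/2 satisfied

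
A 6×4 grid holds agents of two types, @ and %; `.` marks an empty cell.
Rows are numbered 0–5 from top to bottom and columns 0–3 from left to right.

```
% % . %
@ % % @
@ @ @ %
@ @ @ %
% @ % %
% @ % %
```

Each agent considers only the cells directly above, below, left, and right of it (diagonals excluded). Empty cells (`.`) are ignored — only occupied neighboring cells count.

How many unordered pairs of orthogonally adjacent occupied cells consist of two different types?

Scan each occupied cell's neighbors to the right and below so each pair is counted once.
Row 0: %(0,0)–%(0,1)= %(0,0)–@(1,0)≠ %(0,1)–%(1,1)= %(0,3)–@(1,3)≠  → 2/4 unlike.
Row 1: @(1,0)–%(1,1)≠ @(1,0)–@(2,0)= %(1,1)–%(1,2)= %(1,1)–@(2,1)≠ %(1,2)–@(1,3)≠ %(1,2)–@(2,2)≠ @(1,3)–%(2,3)≠  → 5/7 unlike.
Row 2: @(2,0)–@(2,1)= @(2,0)–@(3,0)= @(2,1)–@(2,2)= @(2,1)–@(3,1)= @(2,2)–%(2,3)≠ @(2,2)–@(3,2)= %(2,3)–%(3,3)=  → 1/7 unlike.
Row 3: @(3,0)–@(3,1)= @(3,0)–%(4,0)≠ @(3,1)–@(3,2)= @(3,1)–@(4,1)= @(3,2)–%(3,3)≠ @(3,2)–%(4,2)≠ %(3,3)–%(4,3)=  → 3/7 unlike.
Row 4: %(4,0)–@(4,1)≠ %(4,0)–%(5,0)= @(4,1)–%(4,2)≠ @(4,1)–@(5,1)= %(4,2)–%(4,3)= %(4,2)–%(5,2)= %(4,3)–%(5,3)=  → 2/7 unlike.
Row 5: %(5,0)–@(5,1)≠ @(5,1)–%(5,2)≠ %(5,2)–%(5,3)=  → 2/3 unlike.
Total adjacent occupied pairs: 35; unlike-type pairs: 15.

15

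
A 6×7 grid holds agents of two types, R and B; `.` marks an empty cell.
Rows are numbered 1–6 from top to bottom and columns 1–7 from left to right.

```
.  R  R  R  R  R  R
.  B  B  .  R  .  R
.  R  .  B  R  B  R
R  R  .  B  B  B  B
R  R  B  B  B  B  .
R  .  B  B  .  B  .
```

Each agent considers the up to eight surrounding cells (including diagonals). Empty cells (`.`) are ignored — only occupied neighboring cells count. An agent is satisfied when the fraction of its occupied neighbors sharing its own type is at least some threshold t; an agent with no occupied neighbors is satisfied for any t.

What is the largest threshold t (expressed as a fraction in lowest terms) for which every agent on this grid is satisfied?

(1,2)R 1/3
(1,3)R 2/4
(1,4)R 3/4
(1,5)R 3/3
(1,6)R 4/4
(1,7)R 2/2
(2,2)B 1/4
(2,3)B 2/6
(2,5)R 4/6
(2,7)R 3/4
(3,2)R 2/4
(3,4)B 3/5
(3,5)R 1/6
(3,6)B 3/7
(3,7)R 1/4
(4,1)R 4/4
(4,2)R 4/5
(4,4)B 5/6
(4,5)B 7/8
(4,6)B 5/7
(4,7)B 3/4
(5,1)R 4/4
(5,2)R 4/6
(5,3)B 4/6
(5,4)B 6/6
(5,5)B 7/7
(5,6)B 5/5
(6,1)R 2/2
(6,3)B 3/4
(6,4)B 4/4
(6,6)B 2/2
The smallest same-type fraction is 1/6 at (3,5), which reduces to 1/6. Any threshold above that leaves this agent unsatisfied.

1/6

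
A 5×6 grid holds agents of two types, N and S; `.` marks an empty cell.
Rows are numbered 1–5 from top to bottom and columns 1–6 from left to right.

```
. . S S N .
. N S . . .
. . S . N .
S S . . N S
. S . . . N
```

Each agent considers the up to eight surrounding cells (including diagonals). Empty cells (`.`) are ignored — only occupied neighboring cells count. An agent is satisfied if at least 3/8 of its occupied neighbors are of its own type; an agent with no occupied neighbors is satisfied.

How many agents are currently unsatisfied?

(1,3)S 2/3 satisfied
(1,4)S 2/3 satisfied
(1,5)N 0/1 not
(2,2)N 0/3 not
(2,3)S 3/4 satisfied
(3,3)S 2/3 satisfied
(3,5)N 1/2 satisfied
(4,1)S 2/2 satisfied
(4,2)S 3/3 satisfied
(4,5)N 2/3 satisfied
(4,6)S 0/3 not
(5,2)S 2/2 satisfied
(5,6)N 1/2 satisfied
Unsatisfied: (1,5), (2,2), (4,6) — 3 in total.

3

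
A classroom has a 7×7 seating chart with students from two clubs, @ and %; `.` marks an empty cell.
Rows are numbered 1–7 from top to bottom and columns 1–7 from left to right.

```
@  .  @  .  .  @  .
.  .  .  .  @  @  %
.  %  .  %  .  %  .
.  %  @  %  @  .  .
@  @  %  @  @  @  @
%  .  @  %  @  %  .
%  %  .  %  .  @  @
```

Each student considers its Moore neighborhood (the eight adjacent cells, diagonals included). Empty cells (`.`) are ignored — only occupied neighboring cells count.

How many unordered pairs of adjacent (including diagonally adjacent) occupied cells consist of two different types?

Scan each occupied cell's neighbors to the right and below (and the two forward diagonals) so each pair is counted once.
Row 1: @(1,6)–@(2,6)= @(1,6)–%(2,7)≠ @(1,6)–@(2,5)=  → 1/3 unlike.
Row 2: @(2,5)–@(2,6)= @(2,5)–%(3,6)≠ @(2,5)–%(3,4)≠ @(2,6)–%(2,7)≠ @(2,6)–%(3,6)≠ %(2,7)–%(3,6)=  → 4/6 unlike.
Row 3: %(3,2)–%(4,2)= %(3,2)–@(4,3)≠ %(3,4)–%(4,4)= %(3,4)–@(4,5)≠ %(3,4)–@(4,3)≠ %(3,6)–@(4,5)≠  → 4/6 unlike.
Row 4: %(4,2)–@(4,3)≠ %(4,2)–@(5,2)≠ %(4,2)–%(5,3)= %(4,2)–@(5,1)≠ @(4,3)–%(4,4)≠ @(4,3)–%(5,3)≠ @(4,3)–@(5,4)= @(4,3)–@(5,2)= %(4,4)–@(4,5)≠ %(4,4)–@(5,4)≠ %(4,4)–@(5,5)≠ %(4,4)–%(5,3)= @(4,5)–@(5,5)= @(4,5)–@(5,6)= @(4,5)–@(5,4)=  → 8/15 unlike.
Row 5: @(5,1)–@(5,2)= @(5,1)–%(6,1)≠ @(5,2)–%(5,3)≠ @(5,2)–@(6,3)= @(5,2)–%(6,1)≠ %(5,3)–@(5,4)≠ %(5,3)–@(6,3)≠ %(5,3)–%(6,4)= @(5,4)–@(5,5)= @(5,4)–%(6,4)≠ @(5,4)–@(6,5)= @(5,4)–@(6,3)= @(5,5)–@(5,6)= @(5,5)–@(6,5)= @(5,5)–%(6,6)≠ @(5,5)–%(6,4)≠ @(5,6)–@(5,7)= @(5,6)–%(6,6)≠ @(5,6)–@(6,5)= @(5,7)–%(6,6)≠  → 10/20 unlike.
Row 6: %(6,1)–%(7,1)= %(6,1)–%(7,2)= @(6,3)–%(6,4)≠ @(6,3)–%(7,4)≠ @(6,3)–%(7,2)≠ %(6,4)–@(6,5)≠ %(6,4)–%(7,4)= @(6,5)–%(6,6)≠ @(6,5)–@(7,6)= @(6,5)–%(7,4)≠ %(6,6)–@(7,6)≠ %(6,6)–@(7,7)≠  → 8/12 unlike.
Row 7: %(7,1)–%(7,2)= @(7,6)–@(7,7)=  → 0/2 unlike.
Total adjacent occupied pairs: 64; unlike-type pairs: 35.

35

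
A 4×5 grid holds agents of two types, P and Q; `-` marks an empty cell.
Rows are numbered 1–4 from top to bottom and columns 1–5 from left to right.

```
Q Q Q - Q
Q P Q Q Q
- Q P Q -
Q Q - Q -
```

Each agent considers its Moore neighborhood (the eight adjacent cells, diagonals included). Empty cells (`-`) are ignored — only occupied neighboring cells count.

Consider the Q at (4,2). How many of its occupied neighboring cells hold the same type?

2

Occupied neighbors of (4,2): (3,2)=Q, (3,3)=P, (4,1)=Q.
Same type (Q): 2 of 3.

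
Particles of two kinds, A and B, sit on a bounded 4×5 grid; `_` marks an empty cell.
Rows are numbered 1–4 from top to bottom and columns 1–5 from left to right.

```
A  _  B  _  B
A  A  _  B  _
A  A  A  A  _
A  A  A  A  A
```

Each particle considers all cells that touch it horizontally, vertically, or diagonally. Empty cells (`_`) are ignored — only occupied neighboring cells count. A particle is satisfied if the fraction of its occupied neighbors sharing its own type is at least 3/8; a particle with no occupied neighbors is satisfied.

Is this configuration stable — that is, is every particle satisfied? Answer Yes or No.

Yes

Row 1: (1,1)A 2/2 ok · (1,3)B 1/2 ok · (1,5)B 1/1 ok
Row 2: (2,1)A 4/4 ok · (2,2)A 5/6 ok · (2,4)B 2/4 ok
Row 3: (3,1)A 5/5 ok · (3,2)A 7/7 ok · (3,3)A 6/7 ok · (3,4)A 4/5 ok
Row 4: (4,1)A 3/3 ok · (4,2)A 5/5 ok · (4,3)A 5/5 ok · (4,4)A 4/4 ok · (4,5)A 2/2 ok
All meet the threshold, so the configuration is stable.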